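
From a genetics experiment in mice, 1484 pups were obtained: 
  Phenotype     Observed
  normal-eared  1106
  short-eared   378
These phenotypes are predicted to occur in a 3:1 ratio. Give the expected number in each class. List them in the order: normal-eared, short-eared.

Expected counts for N = 1484 under a 3:1 ratio (total parts = 4):
  normal-eared: 1484 × 3/4 = 1113
  short-eared: 1484 × 1/4 = 371

1113, 371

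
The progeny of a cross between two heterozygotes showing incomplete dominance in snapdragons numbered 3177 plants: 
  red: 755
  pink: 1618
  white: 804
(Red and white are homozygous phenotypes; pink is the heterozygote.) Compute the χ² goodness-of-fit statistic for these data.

2.607

With incomplete dominance, a heterozygote × heterozygote cross gives a 1:2:1 phenotypic ratio.
The 1:2:1 ratio has 4 parts, so with N = 3177 the expected counts are:
  red: 3177 × 1/4 = 794.25
  pink: 3177 × 2/4 = 1588.5
  white: 3177 × 1/4 = 794.25
χ² = Σ (O − E)² / E
  red: (755 − 794.25)² / 794.25 = 1.9396
  pink: (1618 − 1588.5)² / 1588.5 = 0.5478
  white: (804 − 794.25)² / 794.25 = 0.1197
χ² = 1.9396 + 0.5478 + 0.1197 = 2.6071 ≈ 2.607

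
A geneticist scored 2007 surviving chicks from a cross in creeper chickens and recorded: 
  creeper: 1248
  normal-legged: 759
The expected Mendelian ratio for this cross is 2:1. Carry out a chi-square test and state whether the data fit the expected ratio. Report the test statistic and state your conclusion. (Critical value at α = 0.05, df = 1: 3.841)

18.161; not consistent

Total ratio parts = 3. Expected numbers out of 2007:
  creeper: 2007 × 2/3 = 1338
  normal-legged: 2007 × 1/3 = 669
χ² = Σ (O − E)² / E
  creeper: (1248 − 1338)² / 1338 = 6.0538
  normal-legged: (759 − 669)² / 669 = 12.1076
χ² = 6.0538 + 12.1076 = 18.1614 ≈ 18.161
Degrees of freedom = 2 − 1 = 1; critical value at α = 0.05 is 3.841.
Since 18.161 > 3.841, we reject the null hypothesis — the data do not fit the 2:1 ratio.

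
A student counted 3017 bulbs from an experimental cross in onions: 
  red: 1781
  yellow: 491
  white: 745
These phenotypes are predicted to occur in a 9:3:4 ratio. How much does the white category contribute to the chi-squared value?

0.113

Total ratio parts = 16. Expected numbers out of 3017:
  red: 3017 × 9/16 = 1697.0625
  yellow: 3017 × 3/16 = 565.6875
  white: 3017 × 4/16 = 754.25
Contribution of white: (745 − 754.25)² / 754.25 = 0.1134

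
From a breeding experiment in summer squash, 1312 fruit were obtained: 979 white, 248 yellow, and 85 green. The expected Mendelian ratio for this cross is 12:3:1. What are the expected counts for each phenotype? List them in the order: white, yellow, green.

Under the 12:3:1 hypothesis (Σ ratio = 16, N = 1312):
  white: 1312 × 12/16 = 984
  yellow: 1312 × 3/16 = 246
  green: 1312 × 1/16 = 82

984, 246, 82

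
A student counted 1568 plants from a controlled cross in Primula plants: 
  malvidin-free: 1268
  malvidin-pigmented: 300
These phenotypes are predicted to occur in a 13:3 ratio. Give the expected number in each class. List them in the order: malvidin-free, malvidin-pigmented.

1274, 294

Total ratio parts = 16. Expected numbers out of 1568:
  malvidin-free: 1568 × 13/16 = 1274
  malvidin-pigmented: 1568 × 3/16 = 294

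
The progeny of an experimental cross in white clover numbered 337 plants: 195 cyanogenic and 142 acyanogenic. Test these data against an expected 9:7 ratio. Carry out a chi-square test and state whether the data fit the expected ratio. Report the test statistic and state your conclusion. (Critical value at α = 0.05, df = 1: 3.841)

Total ratio parts = 16. Expected numbers out of 337:
  cyanogenic: 337 × 9/16 = 189.5625
  acyanogenic: 337 × 7/16 = 147.4375
χ² = Σ (O − E)² / E
  cyanogenic: (195 − 189.5625)² / 189.5625 = 0.1560
  acyanogenic: (142 − 147.4375)² / 147.4375 = 0.2005
χ² = 0.1560 + 0.2005 = 0.3565 ≈ 0.357
Degrees of freedom = 2 − 1 = 1; critical value at α = 0.05 is 3.841.
Since 0.357 < 3.841, we fail to reject the null hypothesis — the data are consistent with the 9:7 ratio.

0.357; consistent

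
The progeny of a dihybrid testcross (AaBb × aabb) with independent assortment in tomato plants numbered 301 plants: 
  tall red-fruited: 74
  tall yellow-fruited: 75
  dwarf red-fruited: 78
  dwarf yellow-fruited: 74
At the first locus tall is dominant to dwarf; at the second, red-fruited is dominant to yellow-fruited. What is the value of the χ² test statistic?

A dihybrid testcross with independent assortment gives a 1:1:1:1 ratio.
Total ratio parts = 4. Expected numbers out of 301:
  tall red-fruited: 301 × 1/4 = 75.25
  tall yellow-fruited: 301 × 1/4 = 75.25
  dwarf red-fruited: 301 × 1/4 = 75.25
  dwarf yellow-fruited: 301 × 1/4 = 75.25
χ² = Σ (O − E)² / E
  tall red-fruited: (74 − 75.25)² / 75.25 = 0.0208
  tall yellow-fruited: (75 − 75.25)² / 75.25 = 0.0008
  dwarf red-fruited: (78 − 75.25)² / 75.25 = 0.1005
  dwarf yellow-fruited: (74 − 75.25)² / 75.25 = 0.0208
χ² = 0.0208 + 0.0008 + 0.1005 + 0.0208 = 0.1429 ≈ 0.143

0.143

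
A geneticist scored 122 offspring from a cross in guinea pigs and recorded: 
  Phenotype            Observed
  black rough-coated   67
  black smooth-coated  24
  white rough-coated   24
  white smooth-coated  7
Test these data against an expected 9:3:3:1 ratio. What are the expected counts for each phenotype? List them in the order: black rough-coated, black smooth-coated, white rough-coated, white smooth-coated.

Expected counts for N = 122 under a 9:3:3:1 ratio (total parts = 16):
  black rough-coated: 122 × 9/16 = 68.625
  black smooth-coated: 122 × 3/16 = 22.875
  white rough-coated: 122 × 3/16 = 22.875
  white smooth-coated: 122 × 1/16 = 7.625

68.625, 22.875, 22.875, 7.625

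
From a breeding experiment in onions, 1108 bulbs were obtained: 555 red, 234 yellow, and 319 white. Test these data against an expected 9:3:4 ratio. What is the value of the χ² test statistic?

Expected counts for N = 1108 under a 9:3:4 ratio (total parts = 16):
  red: 1108 × 9/16 = 623.25
  yellow: 1108 × 3/16 = 207.75
  white: 1108 × 4/16 = 277
χ² = Σ (O − E)² / E
  red: (555 − 623.25)² / 623.25 = 7.4738
  yellow: (234 − 207.75)² / 207.75 = 3.3168
  white: (319 − 277)² / 277 = 6.3682
χ² = 7.4738 + 3.3168 + 6.3682 = 17.1588 ≈ 17.159

17.159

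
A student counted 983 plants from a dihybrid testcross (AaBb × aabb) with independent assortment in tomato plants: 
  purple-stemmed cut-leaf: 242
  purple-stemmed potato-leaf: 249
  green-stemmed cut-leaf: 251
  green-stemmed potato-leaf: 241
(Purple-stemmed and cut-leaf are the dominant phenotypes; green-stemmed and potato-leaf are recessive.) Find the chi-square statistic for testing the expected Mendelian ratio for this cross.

A dihybrid testcross with independent assortment gives a 1:1:1:1 ratio.
Total ratio parts = 4. Expected numbers out of 983:
  purple-stemmed cut-leaf: 983 × 1/4 = 245.75
  purple-stemmed potato-leaf: 983 × 1/4 = 245.75
  green-stemmed cut-leaf: 983 × 1/4 = 245.75
  green-stemmed potato-leaf: 983 × 1/4 = 245.75
χ² = Σ (O − E)² / E
  purple-stemmed cut-leaf: (242 − 245.75)² / 245.75 = 0.0572
  purple-stemmed potato-leaf: (249 − 245.75)² / 245.75 = 0.0430
  green-stemmed cut-leaf: (251 − 245.75)² / 245.75 = 0.1122
  green-stemmed potato-leaf: (241 − 245.75)² / 245.75 = 0.0918
χ² = 0.0572 + 0.0430 + 0.1122 + 0.0918 = 0.3042 ≈ 0.304

0.304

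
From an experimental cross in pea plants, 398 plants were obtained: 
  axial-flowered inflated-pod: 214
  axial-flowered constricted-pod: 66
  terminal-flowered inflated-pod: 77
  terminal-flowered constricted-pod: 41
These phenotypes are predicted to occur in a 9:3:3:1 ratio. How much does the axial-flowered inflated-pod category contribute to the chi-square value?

The 9:3:3:1 ratio has 16 parts, so with N = 398 the expected counts are:
  axial-flowered inflated-pod: 398 × 9/16 = 223.875
  axial-flowered constricted-pod: 398 × 3/16 = 74.625
  terminal-flowered inflated-pod: 398 × 3/16 = 74.625
  terminal-flowered constricted-pod: 398 × 1/16 = 24.875
Contribution of axial-flowered inflated-pod: (214 − 223.875)² / 223.875 = 0.4356

0.436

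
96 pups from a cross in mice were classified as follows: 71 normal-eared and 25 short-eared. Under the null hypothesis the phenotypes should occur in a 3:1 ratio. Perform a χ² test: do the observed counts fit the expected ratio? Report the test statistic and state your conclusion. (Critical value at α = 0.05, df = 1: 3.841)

The 3:1 ratio has 4 parts, so with N = 96 the expected counts are:
  normal-eared: 96 × 3/4 = 72
  short-eared: 96 × 1/4 = 24
χ² = Σ (O − E)² / E
  normal-eared: (71 − 72)² / 72 = 0.0139
  short-eared: (25 − 24)² / 24 = 0.0417
χ² = 0.0139 + 0.0417 = 0.0556 ≈ 0.056
Degrees of freedom = 2 − 1 = 1; critical value at α = 0.05 is 3.841.
Since 0.056 < 3.841, we fail to reject the null hypothesis — the data are consistent with the 3:1 ratio.

0.056; consistent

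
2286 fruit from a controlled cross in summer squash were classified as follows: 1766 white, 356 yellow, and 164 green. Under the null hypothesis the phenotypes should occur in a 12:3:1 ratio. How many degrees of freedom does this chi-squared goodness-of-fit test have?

A goodness-of-fit test with 3 phenotype classes has df = 3 − 1 = 2.

2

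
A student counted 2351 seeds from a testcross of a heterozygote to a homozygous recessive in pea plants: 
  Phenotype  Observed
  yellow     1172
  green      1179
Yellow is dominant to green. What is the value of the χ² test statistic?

0.021

A testcross of a heterozygote (Aa × aa) gives a 1:1 phenotypic ratio.
The 1:1 ratio has 2 parts, so with N = 2351 the expected counts are:
  yellow: 2351 × 1/2 = 1175.5
  green: 2351 × 1/2 = 1175.5
χ² = Σ (O − E)² / E
  yellow: (1172 − 1175.5)² / 1175.5 = 0.0104
  green: (1179 − 1175.5)² / 1175.5 = 0.0104
χ² = 0.0104 + 0.0104 = 0.0208 ≈ 0.021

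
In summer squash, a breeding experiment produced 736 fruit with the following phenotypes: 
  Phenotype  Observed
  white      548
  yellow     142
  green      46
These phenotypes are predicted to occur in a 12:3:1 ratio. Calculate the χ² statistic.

Total ratio parts = 16. Expected numbers out of 736:
  white: 736 × 12/16 = 552
  yellow: 736 × 3/16 = 138
  green: 736 × 1/16 = 46
χ² = Σ (O − E)² / E
  white: (548 − 552)² / 552 = 0.0290
  yellow: (142 − 138)² / 138 = 0.1159
  green: (46 − 46)² / 46 = 0.0000
χ² = 0.0290 + 0.1159 + 0.0000 = 0.1449 ≈ 0.145

0.145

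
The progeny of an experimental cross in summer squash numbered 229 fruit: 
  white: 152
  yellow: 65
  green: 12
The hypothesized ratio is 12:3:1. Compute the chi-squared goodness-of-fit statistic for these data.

The 12:3:1 ratio has 16 parts, so with N = 229 the expected counts are:
  white: 229 × 12/16 = 171.75
  yellow: 229 × 3/16 = 42.9375
  green: 229 × 1/16 = 14.3125
χ² = Σ (O − E)² / E
  white: (152 − 171.75)² / 171.75 = 2.2711
  yellow: (65 − 42.9375)² / 42.9375 = 11.3363
  green: (12 − 14.3125)² / 14.3125 = 0.3736
χ² = 2.2711 + 11.3363 + 0.3736 = 13.981

13.981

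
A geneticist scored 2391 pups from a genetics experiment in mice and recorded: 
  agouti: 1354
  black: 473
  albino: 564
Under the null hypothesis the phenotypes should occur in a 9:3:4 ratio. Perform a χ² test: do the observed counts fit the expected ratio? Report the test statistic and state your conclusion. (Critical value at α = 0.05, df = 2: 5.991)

3.326; consistent

Expected counts for N = 2391 under a 9:3:4 ratio (total parts = 16):
  agouti: 2391 × 9/16 = 1344.9375
  black: 2391 × 3/16 = 448.3125
  albino: 2391 × 4/16 = 597.75
χ² = Σ (O − E)² / E
  agouti: (1354 − 1344.9375)² / 1344.9375 = 0.0611
  black: (473 − 448.3125)² / 448.3125 = 1.3595
  albino: (564 − 597.75)² / 597.75 = 1.9056
χ² = 0.0611 + 1.3595 + 1.9056 = 3.3262 ≈ 3.326
Degrees of freedom = 3 − 1 = 2; critical value at α = 0.05 is 5.991.
Since 3.326 < 5.991, we fail to reject the null hypothesis — the data are consistent with the 9:3:4 ratio.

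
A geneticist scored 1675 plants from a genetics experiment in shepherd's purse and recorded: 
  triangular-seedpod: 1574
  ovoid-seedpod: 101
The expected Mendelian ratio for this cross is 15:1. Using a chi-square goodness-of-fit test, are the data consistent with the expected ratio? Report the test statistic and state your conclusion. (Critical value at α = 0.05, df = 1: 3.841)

0.139; consistent

Expected counts for N = 1675 under a 15:1 ratio (total parts = 16):
  triangular-seedpod: 1675 × 15/16 = 1570.3125
  ovoid-seedpod: 1675 × 1/16 = 104.6875
χ² = Σ (O − E)² / E
  triangular-seedpod: (1574 − 1570.3125)² / 1570.3125 = 0.0087
  ovoid-seedpod: (101 − 104.6875)² / 104.6875 = 0.1299
χ² = 0.0087 + 0.1299 = 0.1386 ≈ 0.139
Degrees of freedom = 2 − 1 = 1; critical value at α = 0.05 is 3.841.
Since 0.139 < 3.841, we fail to reject the null hypothesis — the data are consistent with the 15:1 ratio.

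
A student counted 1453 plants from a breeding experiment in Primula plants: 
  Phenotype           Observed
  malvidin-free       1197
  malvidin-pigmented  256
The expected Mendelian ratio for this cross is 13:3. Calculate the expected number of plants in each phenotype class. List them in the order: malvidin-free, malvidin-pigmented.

1180.5625, 272.4375

The 13:3 ratio has 16 parts, so with N = 1453 the expected counts are:
  malvidin-free: 1453 × 13/16 = 1180.5625
  malvidin-pigmented: 1453 × 3/16 = 272.4375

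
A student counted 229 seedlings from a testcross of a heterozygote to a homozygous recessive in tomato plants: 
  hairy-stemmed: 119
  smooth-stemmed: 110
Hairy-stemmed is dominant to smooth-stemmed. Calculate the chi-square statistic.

0.354

A testcross of a heterozygote (Aa × aa) gives a 1:1 phenotypic ratio.
Expected counts for N = 229 under a 1:1 ratio (total parts = 2):
  hairy-stemmed: 229 × 1/2 = 114.5
  smooth-stemmed: 229 × 1/2 = 114.5
χ² = Σ (O − E)² / E
  hairy-stemmed: (119 − 114.5)² / 114.5 = 0.1769
  smooth-stemmed: (110 − 114.5)² / 114.5 = 0.1769
χ² = 0.1769 + 0.1769 = 0.3538 ≈ 0.354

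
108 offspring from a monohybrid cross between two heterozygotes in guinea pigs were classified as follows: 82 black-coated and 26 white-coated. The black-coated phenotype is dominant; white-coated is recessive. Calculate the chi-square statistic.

0.049

For a monohybrid cross between heterozygotes with complete dominance, the expected phenotypic ratio is 3:1.
Expected counts for N = 108 under a 3:1 ratio (total parts = 4):
  black-coated: 108 × 3/4 = 81
  white-coated: 108 × 1/4 = 27
χ² = Σ (O − E)² / E
  black-coated: (82 − 81)² / 81 = 0.0123
  white-coated: (26 − 27)² / 27 = 0.0370
χ² = 0.0123 + 0.0370 = 0.0493 ≈ 0.049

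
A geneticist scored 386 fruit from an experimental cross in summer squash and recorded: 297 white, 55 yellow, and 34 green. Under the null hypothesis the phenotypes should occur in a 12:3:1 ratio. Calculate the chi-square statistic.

The 12:3:1 ratio has 16 parts, so with N = 386 the expected counts are:
  white: 386 × 12/16 = 289.5
  yellow: 386 × 3/16 = 72.375
  green: 386 × 1/16 = 24.125
χ² = Σ (O − E)² / E
  white: (297 − 289.5)² / 289.5 = 0.1943
  yellow: (55 − 72.375)² / 72.375 = 4.1712
  green: (34 − 24.125)² / 24.125 = 4.0421
χ² = 0.1943 + 4.1712 + 4.0421 = 8.4076 ≈ 8.408

8.408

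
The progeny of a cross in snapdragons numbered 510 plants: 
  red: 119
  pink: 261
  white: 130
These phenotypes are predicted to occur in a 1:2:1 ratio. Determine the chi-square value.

Expected counts for N = 510 under a 1:2:1 ratio (total parts = 4):
  red: 510 × 1/4 = 127.5
  pink: 510 × 2/4 = 255
  white: 510 × 1/4 = 127.5
χ² = Σ (O − E)² / E
  red: (119 − 127.5)² / 127.5 = 0.5667
  pink: (261 − 255)² / 255 = 0.1412
  white: (130 − 127.5)² / 127.5 = 0.0490
χ² = 0.5667 + 0.1412 + 0.0490 = 0.7569 ≈ 0.757

0.757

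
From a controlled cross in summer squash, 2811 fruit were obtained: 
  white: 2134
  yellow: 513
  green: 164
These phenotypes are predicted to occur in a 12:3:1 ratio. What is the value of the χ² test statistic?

1.467

The 12:3:1 ratio has 16 parts, so with N = 2811 the expected counts are:
  white: 2811 × 12/16 = 2108.25
  yellow: 2811 × 3/16 = 527.0625
  green: 2811 × 1/16 = 175.6875
χ² = Σ (O − E)² / E
  white: (2134 − 2108.25)² / 2108.25 = 0.3145
  yellow: (513 − 527.0625)² / 527.0625 = 0.3752
  green: (164 − 175.6875)² / 175.6875 = 0.7775
χ² = 0.3145 + 0.3752 + 0.7775 = 1.4672 ≈ 1.467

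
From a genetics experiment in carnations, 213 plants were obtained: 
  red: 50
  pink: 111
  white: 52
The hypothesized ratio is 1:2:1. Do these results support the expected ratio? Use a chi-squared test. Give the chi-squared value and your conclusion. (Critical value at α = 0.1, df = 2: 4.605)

0.418; consistent

Expected counts for N = 213 under a 1:2:1 ratio (total parts = 4):
  red: 213 × 1/4 = 53.25
  pink: 213 × 2/4 = 106.5
  white: 213 × 1/4 = 53.25
χ² = Σ (O − E)² / E
  red: (50 − 53.25)² / 53.25 = 0.1984
  pink: (111 − 106.5)² / 106.5 = 0.1901
  white: (52 − 53.25)² / 53.25 = 0.0293
χ² = 0.1984 + 0.1901 + 0.0293 = 0.4178 ≈ 0.418
Degrees of freedom = 3 − 1 = 2; critical value at α = 0.1 is 4.605.
Since 0.418 < 4.605, we fail to reject the null hypothesis — the data are consistent with the 1:2:1 ratio.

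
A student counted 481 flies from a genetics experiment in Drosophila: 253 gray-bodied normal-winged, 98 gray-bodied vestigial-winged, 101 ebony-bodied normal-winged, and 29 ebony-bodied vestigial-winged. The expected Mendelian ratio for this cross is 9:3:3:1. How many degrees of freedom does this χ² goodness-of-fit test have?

3

A goodness-of-fit test with 4 phenotype classes has df = 4 − 1 = 3.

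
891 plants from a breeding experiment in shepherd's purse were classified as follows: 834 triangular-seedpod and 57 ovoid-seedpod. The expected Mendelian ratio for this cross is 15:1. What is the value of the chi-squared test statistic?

0.033

Expected counts for N = 891 under a 15:1 ratio (total parts = 16):
  triangular-seedpod: 891 × 15/16 = 835.3125
  ovoid-seedpod: 891 × 1/16 = 55.6875
χ² = Σ (O − E)² / E
  triangular-seedpod: (834 − 835.3125)² / 835.3125 = 0.0021
  ovoid-seedpod: (57 − 55.6875)² / 55.6875 = 0.0309
χ² = 0.0021 + 0.0309 = 0.033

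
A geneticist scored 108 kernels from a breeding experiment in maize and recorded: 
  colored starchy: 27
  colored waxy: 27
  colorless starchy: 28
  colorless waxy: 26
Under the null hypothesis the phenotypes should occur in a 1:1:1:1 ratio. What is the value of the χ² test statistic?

0.074

The 1:1:1:1 ratio has 4 parts, so with N = 108 the expected counts are:
  colored starchy: 108 × 1/4 = 27
  colored waxy: 108 × 1/4 = 27
  colorless starchy: 108 × 1/4 = 27
  colorless waxy: 108 × 1/4 = 27
χ² = Σ (O − E)² / E
  colored starchy: (27 − 27)² / 27 = 0.0000
  colored waxy: (27 − 27)² / 27 = 0.0000
  colorless starchy: (28 − 27)² / 27 = 0.0370
  colorless waxy: (26 − 27)² / 27 = 0.0370
χ² = 0.0000 + 0.0000 + 0.0370 + 0.0370 = 0.074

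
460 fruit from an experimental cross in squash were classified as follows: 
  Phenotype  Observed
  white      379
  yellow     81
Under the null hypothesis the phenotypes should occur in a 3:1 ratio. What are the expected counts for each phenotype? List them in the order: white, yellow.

Under the 3:1 hypothesis (Σ ratio = 4, N = 460):
  white: 460 × 3/4 = 345
  yellow: 460 × 1/4 = 115

345, 115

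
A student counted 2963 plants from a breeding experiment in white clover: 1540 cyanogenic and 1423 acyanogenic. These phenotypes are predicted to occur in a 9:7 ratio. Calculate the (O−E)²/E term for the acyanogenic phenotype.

Total ratio parts = 16. Expected numbers out of 2963:
  cyanogenic: 2963 × 9/16 = 1666.6875
  acyanogenic: 2963 × 7/16 = 1296.3125
Contribution of acyanogenic: (1423 − 1296.3125)² / 1296.3125 = 12.3811

12.381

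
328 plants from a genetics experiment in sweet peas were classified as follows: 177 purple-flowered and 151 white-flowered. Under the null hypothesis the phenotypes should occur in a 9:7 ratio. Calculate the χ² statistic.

0.697

The 9:7 ratio has 16 parts, so with N = 328 the expected counts are:
  purple-flowered: 328 × 9/16 = 184.5
  white-flowered: 328 × 7/16 = 143.5
χ² = Σ (O − E)² / E
  purple-flowered: (177 − 184.5)² / 184.5 = 0.3049
  white-flowered: (151 − 143.5)² / 143.5 = 0.3920
χ² = 0.3049 + 0.3920 = 0.6969 ≈ 0.697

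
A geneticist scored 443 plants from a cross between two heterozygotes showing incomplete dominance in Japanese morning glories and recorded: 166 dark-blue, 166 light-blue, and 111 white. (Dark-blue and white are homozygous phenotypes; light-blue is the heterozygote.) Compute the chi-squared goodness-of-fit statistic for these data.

With incomplete dominance, a heterozygote × heterozygote cross gives a 1:2:1 phenotypic ratio.
Under the 1:2:1 hypothesis (Σ ratio = 4, N = 443):
  dark-blue: 443 × 1/4 = 110.75
  light-blue: 443 × 2/4 = 221.5
  white: 443 × 1/4 = 110.75
χ² = Σ (O − E)² / E
  dark-blue: (166 − 110.75)² / 110.75 = 27.5626
  light-blue: (166 − 221.5)² / 221.5 = 13.9063
  white: (111 − 110.75)² / 110.75 = 0.0006
χ² = 27.5626 + 13.9063 + 0.0006 = 41.4695 ≈ 41.470

41.470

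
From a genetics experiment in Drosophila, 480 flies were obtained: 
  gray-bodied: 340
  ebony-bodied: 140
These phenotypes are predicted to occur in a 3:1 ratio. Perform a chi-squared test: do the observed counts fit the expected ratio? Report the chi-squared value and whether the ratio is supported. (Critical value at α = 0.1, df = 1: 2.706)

4.444; not consistent

The 3:1 ratio has 4 parts, so with N = 480 the expected counts are:
  gray-bodied: 480 × 3/4 = 360
  ebony-bodied: 480 × 1/4 = 120
χ² = Σ (O − E)² / E
  gray-bodied: (340 − 360)² / 360 = 1.1111
  ebony-bodied: (140 − 120)² / 120 = 3.3333
χ² = 1.1111 + 3.3333 = 4.4444 ≈ 4.444
Degrees of freedom = 2 − 1 = 1; critical value at α = 0.1 is 2.706.
Since 4.444 > 2.706, we reject the null hypothesis — the data do not fit the 3:1 ratio.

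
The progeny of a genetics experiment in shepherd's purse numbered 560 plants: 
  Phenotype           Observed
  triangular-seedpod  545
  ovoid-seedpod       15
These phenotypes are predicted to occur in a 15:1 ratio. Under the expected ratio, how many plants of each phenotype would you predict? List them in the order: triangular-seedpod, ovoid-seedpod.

Total ratio parts = 16. Expected numbers out of 560:
  triangular-seedpod: 560 × 15/16 = 525
  ovoid-seedpod: 560 × 1/16 = 35

525, 35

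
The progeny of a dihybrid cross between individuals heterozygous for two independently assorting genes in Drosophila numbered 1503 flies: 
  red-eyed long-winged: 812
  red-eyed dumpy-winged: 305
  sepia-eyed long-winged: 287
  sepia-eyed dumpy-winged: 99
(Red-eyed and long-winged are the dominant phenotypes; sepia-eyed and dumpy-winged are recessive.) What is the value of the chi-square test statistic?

A dihybrid F₂ with independent assortment and complete dominance at both loci gives a 9:3:3:1 phenotypic ratio.
Total ratio parts = 16. Expected numbers out of 1503:
  red-eyed long-winged: 1503 × 9/16 = 845.4375
  red-eyed dumpy-winged: 1503 × 3/16 = 281.8125
  sepia-eyed long-winged: 1503 × 3/16 = 281.8125
  sepia-eyed dumpy-winged: 1503 × 1/16 = 93.9375
χ² = Σ (O − E)² / E
  red-eyed long-winged: (812 − 845.4375)² / 845.4375 = 1.3225
  red-eyed dumpy-winged: (305 − 281.8125)² / 281.8125 = 1.9079
  sepia-eyed long-winged: (287 − 281.8125)² / 281.8125 = 0.0955
  sepia-eyed dumpy-winged: (99 − 93.9375)² / 93.9375 = 0.2728
χ² = 1.3225 + 1.9079 + 0.0955 + 0.2728 = 3.5987 ≈ 3.599

3.599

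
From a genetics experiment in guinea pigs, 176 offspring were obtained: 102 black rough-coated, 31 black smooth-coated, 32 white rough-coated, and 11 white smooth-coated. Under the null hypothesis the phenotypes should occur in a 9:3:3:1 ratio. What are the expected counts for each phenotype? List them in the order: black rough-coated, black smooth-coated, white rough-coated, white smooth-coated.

99, 33, 33, 11

Expected counts for N = 176 under a 9:3:3:1 ratio (total parts = 16):
  black rough-coated: 176 × 9/16 = 99
  black smooth-coated: 176 × 3/16 = 33
  white rough-coated: 176 × 3/16 = 33
  white smooth-coated: 176 × 1/16 = 11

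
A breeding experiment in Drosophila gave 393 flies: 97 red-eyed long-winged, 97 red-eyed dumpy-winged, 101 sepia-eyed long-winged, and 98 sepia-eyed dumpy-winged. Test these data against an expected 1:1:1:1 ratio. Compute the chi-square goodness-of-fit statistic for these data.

0.109

Total ratio parts = 4. Expected numbers out of 393:
  red-eyed long-winged: 393 × 1/4 = 98.25
  red-eyed dumpy-winged: 393 × 1/4 = 98.25
  sepia-eyed long-winged: 393 × 1/4 = 98.25
  sepia-eyed dumpy-winged: 393 × 1/4 = 98.25
χ² = Σ (O − E)² / E
  red-eyed long-winged: (97 − 98.25)² / 98.25 = 0.0159
  red-eyed dumpy-winged: (97 − 98.25)² / 98.25 = 0.0159
  sepia-eyed long-winged: (101 − 98.25)² / 98.25 = 0.0770
  sepia-eyed dumpy-winged: (98 − 98.25)² / 98.25 = 0.0006
χ² = 0.0159 + 0.0159 + 0.0770 + 0.0006 = 0.1094 ≈ 0.109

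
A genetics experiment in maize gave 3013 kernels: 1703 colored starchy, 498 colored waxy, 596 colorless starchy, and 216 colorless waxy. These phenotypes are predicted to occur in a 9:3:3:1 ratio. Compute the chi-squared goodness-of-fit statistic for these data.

The 9:3:3:1 ratio has 16 parts, so with N = 3013 the expected counts are:
  colored starchy: 3013 × 9/16 = 1694.8125
  colored waxy: 3013 × 3/16 = 564.9375
  colorless starchy: 3013 × 3/16 = 564.9375
  colorless waxy: 3013 × 1/16 = 188.3125
χ² = Σ (O − E)² / E
  colored starchy: (1703 − 1694.8125)² / 1694.8125 = 0.0396
  colored waxy: (498 − 564.9375)² / 564.9375 = 7.9312
  colorless starchy: (596 − 564.9375)² / 564.9375 = 1.7079
  colorless waxy: (216 − 188.3125)² / 188.3125 = 4.0709
χ² = 0.0396 + 7.9312 + 1.7079 + 4.0709 = 13.7496 ≈ 13.750

13.750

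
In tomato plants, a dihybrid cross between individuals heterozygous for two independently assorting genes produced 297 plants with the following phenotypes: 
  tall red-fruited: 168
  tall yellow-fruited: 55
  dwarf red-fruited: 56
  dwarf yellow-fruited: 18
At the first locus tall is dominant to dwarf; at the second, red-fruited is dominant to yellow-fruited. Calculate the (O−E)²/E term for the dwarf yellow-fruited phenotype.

0.017

A dihybrid F₂ with independent assortment and complete dominance at both loci gives a 9:3:3:1 phenotypic ratio.
The 9:3:3:1 ratio has 16 parts, so with N = 297 the expected counts are:
  tall red-fruited: 297 × 9/16 = 167.0625
  tall yellow-fruited: 297 × 3/16 = 55.6875
  dwarf red-fruited: 297 × 3/16 = 55.6875
  dwarf yellow-fruited: 297 × 1/16 = 18.5625
Contribution of dwarf yellow-fruited: (18 − 18.5625)² / 18.5625 = 0.0170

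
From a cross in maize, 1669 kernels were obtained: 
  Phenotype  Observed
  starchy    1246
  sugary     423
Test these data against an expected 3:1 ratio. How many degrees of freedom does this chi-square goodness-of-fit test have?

1

A goodness-of-fit test with 2 phenotype classes has df = 2 − 1 = 1.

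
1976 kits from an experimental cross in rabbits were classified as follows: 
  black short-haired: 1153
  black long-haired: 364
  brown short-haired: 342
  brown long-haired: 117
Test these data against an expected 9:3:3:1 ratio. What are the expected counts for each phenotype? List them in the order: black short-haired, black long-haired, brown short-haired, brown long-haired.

Under the 9:3:3:1 hypothesis (Σ ratio = 16, N = 1976):
  black short-haired: 1976 × 9/16 = 1111.5
  black long-haired: 1976 × 3/16 = 370.5
  brown short-haired: 1976 × 3/16 = 370.5
  brown long-haired: 1976 × 1/16 = 123.5

1111.5, 370.5, 370.5, 123.5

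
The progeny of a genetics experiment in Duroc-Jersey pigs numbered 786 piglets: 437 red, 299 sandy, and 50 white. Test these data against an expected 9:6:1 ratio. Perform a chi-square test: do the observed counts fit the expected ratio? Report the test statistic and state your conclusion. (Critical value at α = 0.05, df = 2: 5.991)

Under the 9:6:1 hypothesis (Σ ratio = 16, N = 786):
  red: 786 × 9/16 = 442.125
  sandy: 786 × 6/16 = 294.75
  white: 786 × 1/16 = 49.125
χ² = Σ (O − E)² / E
  red: (437 − 442.125)² / 442.125 = 0.0594
  sandy: (299 − 294.75)² / 294.75 = 0.0613
  white: (50 − 49.125)² / 49.125 = 0.0156
χ² = 0.0594 + 0.0613 + 0.0156 = 0.1363 ≈ 0.136
Degrees of freedom = 3 − 1 = 2; critical value at α = 0.05 is 5.991.
Since 0.136 < 5.991, we fail to reject the null hypothesis — the data are consistent with the 9:6:1 ratio.

0.136; consistent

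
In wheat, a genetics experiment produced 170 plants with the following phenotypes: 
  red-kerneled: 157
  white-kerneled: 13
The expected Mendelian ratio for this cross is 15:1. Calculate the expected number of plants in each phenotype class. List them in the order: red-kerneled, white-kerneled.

The 15:1 ratio has 16 parts, so with N = 170 the expected counts are:
  red-kerneled: 170 × 15/16 = 159.375
  white-kerneled: 170 × 1/16 = 10.625

159.375, 10.625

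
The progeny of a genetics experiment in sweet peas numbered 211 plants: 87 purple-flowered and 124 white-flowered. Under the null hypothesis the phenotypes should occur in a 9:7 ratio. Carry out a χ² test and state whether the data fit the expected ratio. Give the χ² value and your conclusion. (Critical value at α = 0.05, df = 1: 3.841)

Under the 9:7 hypothesis (Σ ratio = 16, N = 211):
  purple-flowered: 211 × 9/16 = 118.6875
  white-flowered: 211 × 7/16 = 92.3125
χ² = Σ (O − E)² / E
  purple-flowered: (87 − 118.6875)² / 118.6875 = 8.4600
  white-flowered: (124 − 92.3125)² / 92.3125 = 10.8772
χ² = 8.4600 + 10.8772 = 19.3372 ≈ 19.337
Degrees of freedom = 2 − 1 = 1; critical value at α = 0.05 is 3.841.
Since 19.337 > 3.841, we reject the null hypothesis — the data do not fit the 9:7 ratio.

19.337; not consistent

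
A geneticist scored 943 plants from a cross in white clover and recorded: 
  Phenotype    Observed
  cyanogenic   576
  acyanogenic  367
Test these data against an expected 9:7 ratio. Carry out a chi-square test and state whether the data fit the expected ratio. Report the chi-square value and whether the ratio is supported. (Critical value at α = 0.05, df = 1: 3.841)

The 9:7 ratio has 16 parts, so with N = 943 the expected counts are:
  cyanogenic: 943 × 9/16 = 530.4375
  acyanogenic: 943 × 7/16 = 412.5625
χ² = Σ (O − E)² / E
  cyanogenic: (576 − 530.4375)² / 530.4375 = 3.9136
  acyanogenic: (367 − 412.5625)² / 412.5625 = 5.0318
χ² = 3.9136 + 5.0318 = 8.9454 ≈ 8.945
Degrees of freedom = 2 − 1 = 1; critical value at α = 0.05 is 3.841.
Since 8.945 > 3.841, we reject the null hypothesis — the data do not fit the 9:7 ratio.

8.945; not consistent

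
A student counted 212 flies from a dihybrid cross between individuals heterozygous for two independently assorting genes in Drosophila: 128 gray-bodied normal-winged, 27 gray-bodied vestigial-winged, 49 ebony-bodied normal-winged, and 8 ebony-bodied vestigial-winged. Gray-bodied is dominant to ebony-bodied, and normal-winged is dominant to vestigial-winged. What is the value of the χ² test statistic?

8.964

A dihybrid F₂ with independent assortment and complete dominance at both loci gives a 9:3:3:1 phenotypic ratio.
Total ratio parts = 16. Expected numbers out of 212:
  gray-bodied normal-winged: 212 × 9/16 = 119.25
  gray-bodied vestigial-winged: 212 × 3/16 = 39.75
  ebony-bodied normal-winged: 212 × 3/16 = 39.75
  ebony-bodied vestigial-winged: 212 × 1/16 = 13.25
χ² = Σ (O − E)² / E
  gray-bodied normal-winged: (128 − 119.25)² / 119.25 = 0.6420
  gray-bodied vestigial-winged: (27 − 39.75)² / 39.75 = 4.0896
  ebony-bodied normal-winged: (49 − 39.75)² / 39.75 = 2.1525
  ebony-bodied vestigial-winged: (8 − 13.25)² / 13.25 = 2.0802
χ² = 0.6420 + 4.0896 + 2.1525 + 2.0802 = 8.9643 ≈ 8.964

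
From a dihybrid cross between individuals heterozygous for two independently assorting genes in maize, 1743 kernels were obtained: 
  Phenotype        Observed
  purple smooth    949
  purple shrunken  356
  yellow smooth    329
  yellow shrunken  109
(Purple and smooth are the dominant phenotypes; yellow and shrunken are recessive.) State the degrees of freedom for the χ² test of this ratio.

A dihybrid F₂ with independent assortment and complete dominance at both loci gives a 9:3:3:1 phenotypic ratio.
A goodness-of-fit test with 4 phenotype classes has df = 4 − 1 = 3.

3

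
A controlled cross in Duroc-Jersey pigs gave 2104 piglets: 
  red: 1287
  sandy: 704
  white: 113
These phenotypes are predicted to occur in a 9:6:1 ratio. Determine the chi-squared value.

20.811

Under the 9:6:1 hypothesis (Σ ratio = 16, N = 2104):
  red: 2104 × 9/16 = 1183.5
  sandy: 2104 × 6/16 = 789
  white: 2104 × 1/16 = 131.5
χ² = Σ (O − E)² / E
  red: (1287 − 1183.5)² / 1183.5 = 9.0513
  sandy: (704 − 789)² / 789 = 9.1572
  white: (113 − 131.5)² / 131.5 = 2.6027
χ² = 9.0513 + 9.1572 + 2.6027 = 20.8112 ≈ 20.811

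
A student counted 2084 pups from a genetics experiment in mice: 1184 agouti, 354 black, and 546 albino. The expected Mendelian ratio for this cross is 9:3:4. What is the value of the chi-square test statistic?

4.774

Under the 9:3:4 hypothesis (Σ ratio = 16, N = 2084):
  agouti: 2084 × 9/16 = 1172.25
  black: 2084 × 3/16 = 390.75
  albino: 2084 × 4/16 = 521
χ² = Σ (O − E)² / E
  agouti: (1184 − 1172.25)² / 1172.25 = 0.1178
  black: (354 − 390.75)² / 390.75 = 3.4563
  albino: (546 − 521)² / 521 = 1.1996
χ² = 0.1178 + 3.4563 + 1.1996 = 4.7737 ≈ 4.774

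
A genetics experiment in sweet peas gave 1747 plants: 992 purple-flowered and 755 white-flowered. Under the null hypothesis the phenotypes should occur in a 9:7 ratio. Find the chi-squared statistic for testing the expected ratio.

0.202

The 9:7 ratio has 16 parts, so with N = 1747 the expected counts are:
  purple-flowered: 1747 × 9/16 = 982.6875
  white-flowered: 1747 × 7/16 = 764.3125
χ² = Σ (O − E)² / E
  purple-flowered: (992 − 982.6875)² / 982.6875 = 0.0883
  white-flowered: (755 − 764.3125)² / 764.3125 = 0.1135
χ² = 0.0883 + 0.1135 = 0.2018 ≈ 0.202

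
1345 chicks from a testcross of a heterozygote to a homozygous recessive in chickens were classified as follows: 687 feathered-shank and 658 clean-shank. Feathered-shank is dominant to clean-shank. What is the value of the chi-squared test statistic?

A testcross of a heterozygote (Aa × aa) gives a 1:1 phenotypic ratio.
Under the 1:1 hypothesis (Σ ratio = 2, N = 1345):
  feathered-shank: 1345 × 1/2 = 672.5
  clean-shank: 1345 × 1/2 = 672.5
χ² = Σ (O − E)² / E
  feathered-shank: (687 − 672.5)² / 672.5 = 0.3126
  clean-shank: (658 − 672.5)² / 672.5 = 0.3126
χ² = 0.3126 + 0.3126 = 0.6252 ≈ 0.625

0.625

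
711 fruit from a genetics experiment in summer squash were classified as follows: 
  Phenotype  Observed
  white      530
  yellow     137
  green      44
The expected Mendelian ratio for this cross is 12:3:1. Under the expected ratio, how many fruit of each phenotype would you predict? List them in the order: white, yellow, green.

533.25, 133.3125, 44.4375

The 12:3:1 ratio has 16 parts, so with N = 711 the expected counts are:
  white: 711 × 12/16 = 533.25
  yellow: 711 × 3/16 = 133.3125
  green: 711 × 1/16 = 44.4375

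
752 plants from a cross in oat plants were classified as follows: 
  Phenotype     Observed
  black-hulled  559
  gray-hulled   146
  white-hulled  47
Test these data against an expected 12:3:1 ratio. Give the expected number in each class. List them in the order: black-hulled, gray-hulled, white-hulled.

564, 141, 47

Under the 12:3:1 hypothesis (Σ ratio = 16, N = 752):
  black-hulled: 752 × 12/16 = 564
  gray-hulled: 752 × 3/16 = 141
  white-hulled: 752 × 1/16 = 47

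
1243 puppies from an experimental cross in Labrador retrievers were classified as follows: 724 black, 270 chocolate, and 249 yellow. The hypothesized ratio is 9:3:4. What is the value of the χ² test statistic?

The 9:3:4 ratio has 16 parts, so with N = 1243 the expected counts are:
  black: 1243 × 9/16 = 699.1875
  chocolate: 1243 × 3/16 = 233.0625
  yellow: 1243 × 4/16 = 310.75
χ² = Σ (O − E)² / E
  black: (724 − 699.1875)² / 699.1875 = 0.8805
  chocolate: (270 − 233.0625)² / 233.0625 = 5.8541
  yellow: (249 − 310.75)² / 310.75 = 12.2705
χ² = 0.8805 + 5.8541 + 12.2705 = 19.0051 ≈ 19.005

19.005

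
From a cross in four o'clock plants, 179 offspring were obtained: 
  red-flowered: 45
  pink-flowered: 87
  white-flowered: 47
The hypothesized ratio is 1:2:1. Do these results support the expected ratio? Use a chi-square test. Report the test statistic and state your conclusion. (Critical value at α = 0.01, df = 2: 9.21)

Expected counts for N = 179 under a 1:2:1 ratio (total parts = 4):
  red-flowered: 179 × 1/4 = 44.75
  pink-flowered: 179 × 2/4 = 89.5
  white-flowered: 179 × 1/4 = 44.75
χ² = Σ (O − E)² / E
  red-flowered: (45 − 44.75)² / 44.75 = 0.0014
  pink-flowered: (87 − 89.5)² / 89.5 = 0.0698
  white-flowered: (47 − 44.75)² / 44.75 = 0.1131
χ² = 0.0014 + 0.0698 + 0.1131 = 0.1843 ≈ 0.184
Degrees of freedom = 3 − 1 = 2; critical value at α = 0.01 is 9.21.
Since 0.184 < 9.21, we fail to reject the null hypothesis — the data are consistent with the 1:2:1 ratio.

0.184; consistent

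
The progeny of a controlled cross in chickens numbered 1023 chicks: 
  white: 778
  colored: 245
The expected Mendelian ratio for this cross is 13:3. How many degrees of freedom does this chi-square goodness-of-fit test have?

1

A goodness-of-fit test with 2 phenotype classes has df = 2 − 1 = 1.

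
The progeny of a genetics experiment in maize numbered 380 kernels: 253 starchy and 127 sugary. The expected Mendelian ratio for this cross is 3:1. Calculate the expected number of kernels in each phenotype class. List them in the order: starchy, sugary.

Expected counts for N = 380 under a 3:1 ratio (total parts = 4):
  starchy: 380 × 3/4 = 285
  sugary: 380 × 1/4 = 95

285, 95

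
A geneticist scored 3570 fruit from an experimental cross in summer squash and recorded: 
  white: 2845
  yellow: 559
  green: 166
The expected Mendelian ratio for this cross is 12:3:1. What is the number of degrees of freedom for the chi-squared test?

A goodness-of-fit test with 3 phenotype classes has df = 3 − 1 = 2.

2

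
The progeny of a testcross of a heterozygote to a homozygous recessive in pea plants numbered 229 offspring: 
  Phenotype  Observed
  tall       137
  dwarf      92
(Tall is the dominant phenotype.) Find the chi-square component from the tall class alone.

4.421

A testcross of a heterozygote (Aa × aa) gives a 1:1 phenotypic ratio.
Total ratio parts = 2. Expected numbers out of 229:
  tall: 229 × 1/2 = 114.5
  dwarf: 229 × 1/2 = 114.5
Contribution of tall: (137 − 114.5)² / 114.5 = 4.4214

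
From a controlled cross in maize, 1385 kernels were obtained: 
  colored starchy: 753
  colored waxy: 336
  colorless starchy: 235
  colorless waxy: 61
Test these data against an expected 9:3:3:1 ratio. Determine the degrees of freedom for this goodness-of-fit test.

3

A goodness-of-fit test with 4 phenotype classes has df = 4 − 1 = 3.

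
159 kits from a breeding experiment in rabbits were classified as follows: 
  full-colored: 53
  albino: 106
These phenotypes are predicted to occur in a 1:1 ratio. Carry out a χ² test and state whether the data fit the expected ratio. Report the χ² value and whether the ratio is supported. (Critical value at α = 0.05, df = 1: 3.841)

Expected counts for N = 159 under a 1:1 ratio (total parts = 2):
  full-colored: 159 × 1/2 = 79.5
  albino: 159 × 1/2 = 79.5
χ² = Σ (O − E)² / E
  full-colored: (53 − 79.5)² / 79.5 = 8.8333
  albino: (106 − 79.5)² / 79.5 = 8.8333
χ² = 8.8333 + 8.8333 = 17.6666 ≈ 17.667
Degrees of freedom = 2 − 1 = 1; critical value at α = 0.05 is 3.841.
Since 17.667 > 3.841, we reject the null hypothesis — the data do not fit the 1:1 ratio.

17.667; not consistent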